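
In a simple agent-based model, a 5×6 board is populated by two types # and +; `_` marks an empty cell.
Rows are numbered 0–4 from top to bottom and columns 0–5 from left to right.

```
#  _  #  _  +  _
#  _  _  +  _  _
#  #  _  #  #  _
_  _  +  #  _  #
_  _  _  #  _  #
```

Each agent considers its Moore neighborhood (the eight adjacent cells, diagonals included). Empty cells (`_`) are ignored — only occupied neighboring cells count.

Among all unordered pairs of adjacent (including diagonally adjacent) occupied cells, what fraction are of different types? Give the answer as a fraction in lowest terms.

7/18

Scan each occupied cell's neighbors to the right and below (and the two forward diagonals) so each pair is counted once.
From row 0: 1 unlike of 3 pairs (running 1/3).
From row 1: 2 unlike of 4 pairs (running 3/7).
From row 2: 2 unlike of 7 pairs (running 5/14).
From row 3: 2 unlike of 4 pairs (running 7/18).
Total adjacent occupied pairs: 18; unlike-type pairs: 7.
7/18 is already in lowest terms.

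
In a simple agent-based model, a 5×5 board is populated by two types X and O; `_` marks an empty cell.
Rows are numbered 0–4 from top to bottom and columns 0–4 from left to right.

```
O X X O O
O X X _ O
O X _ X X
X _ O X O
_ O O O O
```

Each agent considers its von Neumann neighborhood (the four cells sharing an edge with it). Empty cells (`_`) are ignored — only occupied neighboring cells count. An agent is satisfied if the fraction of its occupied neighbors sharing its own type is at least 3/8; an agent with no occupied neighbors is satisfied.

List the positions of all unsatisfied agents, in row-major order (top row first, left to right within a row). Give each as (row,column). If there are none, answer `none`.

(2,0), (2,4), (3,0), (3,3), (3,4)

Row 0: (0,0)O 1/2 satisfied · (0,1)X 2/3 satisfied · (0,2)X 2/3 satisfied · (0,3)O 1/2 satisfied · (0,4)O 2/2 satisfied
Row 1: (1,0)O 2/3 satisfied · (1,1)X 3/4 satisfied · (1,2)X 2/2 satisfied · (1,4)O 1/2 satisfied
Row 2: (2,0)O 1/3 not · (2,1)X 1/2 satisfied · (2,3)X 2/2 satisfied · (2,4)X 1/3 not
Row 3: (3,0)X 0/1 not · (3,2)O 1/2 satisfied · (3,3)X 1/4 not · (3,4)O 1/3 not
Row 4: (4,1)O 1/1 satisfied · (4,2)O 3/3 satisfied · (4,3)O 2/3 satisfied · (4,4)O 2/2 satisfied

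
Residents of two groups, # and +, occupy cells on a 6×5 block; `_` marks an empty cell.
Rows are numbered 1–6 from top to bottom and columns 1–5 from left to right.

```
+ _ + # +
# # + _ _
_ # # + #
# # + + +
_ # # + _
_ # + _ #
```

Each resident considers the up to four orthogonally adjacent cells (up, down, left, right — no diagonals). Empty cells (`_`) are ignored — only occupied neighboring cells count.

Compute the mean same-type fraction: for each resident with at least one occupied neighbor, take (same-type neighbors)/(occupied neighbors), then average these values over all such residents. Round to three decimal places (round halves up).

0.444

(1,1)+ 0/1
(1,3)+ 1/2
(1,4)# 0/2
(1,5)+ 0/1
(2,1)# 1/2
(2,2)# 2/3
(2,3)+ 1/3
(3,2)# 3/3
(3,3)# 1/4
(3,4)+ 1/3
(3,5)# 0/2
(4,1)# 1/1
(4,2)# 3/4
(4,3)+ 1/4
(4,4)+ 4/4
(4,5)+ 1/2
(5,2)# 3/3
(5,3)# 1/4
(5,4)+ 1/2
(6,2)# 1/2
(6,3)+ 0/2
(6,5)# — no occupied neighbors
Sum over 21 residents: 0/1 + 1/2 + 0/2 + 0/1 + 1/2 + 2/3 + 1/3 + 3/3 + 1/4 + 1/3 + 0/2 + 1/1 + 3/4 + 1/4 + 4/4 + 1/2 + 3/3 + 1/4 + 1/2 + 1/2 + 0/2 = 28/3; mean = 28/3 ÷ 21 = 4/9 = 0.444444… → 0.444.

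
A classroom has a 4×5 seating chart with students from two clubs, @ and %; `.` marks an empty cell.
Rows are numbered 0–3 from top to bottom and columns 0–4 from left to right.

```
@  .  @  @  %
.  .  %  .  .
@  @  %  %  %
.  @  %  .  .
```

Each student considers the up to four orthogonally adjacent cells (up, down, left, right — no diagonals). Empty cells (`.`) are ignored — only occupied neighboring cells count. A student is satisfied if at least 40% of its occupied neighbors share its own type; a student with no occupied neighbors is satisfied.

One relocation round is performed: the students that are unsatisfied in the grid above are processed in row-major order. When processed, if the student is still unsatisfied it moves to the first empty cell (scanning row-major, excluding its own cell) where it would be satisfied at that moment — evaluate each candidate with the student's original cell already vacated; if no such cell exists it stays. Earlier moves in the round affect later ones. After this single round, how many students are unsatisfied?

Initially unsatisfied (in order): (0,4).
  (0,4) → (1,1).
Resulting grid:
@ . @ @ .
. % % . .
@ @ % % %
. @ % . .
All satisfied now.

0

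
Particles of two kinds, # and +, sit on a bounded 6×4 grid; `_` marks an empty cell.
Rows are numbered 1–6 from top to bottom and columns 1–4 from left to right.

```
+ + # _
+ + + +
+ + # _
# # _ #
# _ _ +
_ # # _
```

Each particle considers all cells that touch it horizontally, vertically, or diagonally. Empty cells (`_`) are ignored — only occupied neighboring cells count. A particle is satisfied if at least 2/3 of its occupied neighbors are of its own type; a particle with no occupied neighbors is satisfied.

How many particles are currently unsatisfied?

Row 1: (1,1)+ 3/3 ✓ · (1,2)+ 4/5 ✓ · (1,3)# 0/4 ✗
Row 2: (2,1)+ 5/5 ✓ · (2,2)+ 6/8 ✓ · (2,3)+ 4/6 ✓ · (2,4)+ 1/3 ✗
Row 3: (3,1)+ 3/5 ✗ · (3,2)+ 4/7 ✗ · (3,3)# 2/6 ✗
Row 4: (4,1)# 2/4 ✗ · (4,2)# 3/5 ✗ · (4,4)# 1/2 ✗
Row 5: (5,1)# 3/3 ✓ · (5,4)+ 0/2 ✗
Row 6: (6,2)# 2/2 ✓ · (6,3)# 1/2 ✗
Unsatisfied: (1,3), (2,4), (3,1), (3,2), (3,3), (4,1), (4,2), (4,4), (5,4), (6,3) — 10 in total.

10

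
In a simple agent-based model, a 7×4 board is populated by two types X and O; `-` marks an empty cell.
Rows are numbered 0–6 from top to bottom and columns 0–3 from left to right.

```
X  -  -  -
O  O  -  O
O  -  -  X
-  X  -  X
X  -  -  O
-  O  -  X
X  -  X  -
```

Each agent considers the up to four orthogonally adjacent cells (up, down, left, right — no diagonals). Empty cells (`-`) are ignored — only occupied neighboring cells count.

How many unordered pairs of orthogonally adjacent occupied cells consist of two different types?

4

Scan each occupied cell's neighbors to the right and below so each pair is counted once.
From row 0: 1 unlike of 1 pairs (running 1/1).
From row 1: 1 unlike of 3 pairs (running 2/4).
From row 2: 0 unlike of 1 pairs (running 2/5).
From row 3: 1 unlike of 1 pairs (running 3/6).
From row 4: 1 unlike of 1 pairs (running 4/7).
Total adjacent occupied pairs: 7; unlike-type pairs: 4.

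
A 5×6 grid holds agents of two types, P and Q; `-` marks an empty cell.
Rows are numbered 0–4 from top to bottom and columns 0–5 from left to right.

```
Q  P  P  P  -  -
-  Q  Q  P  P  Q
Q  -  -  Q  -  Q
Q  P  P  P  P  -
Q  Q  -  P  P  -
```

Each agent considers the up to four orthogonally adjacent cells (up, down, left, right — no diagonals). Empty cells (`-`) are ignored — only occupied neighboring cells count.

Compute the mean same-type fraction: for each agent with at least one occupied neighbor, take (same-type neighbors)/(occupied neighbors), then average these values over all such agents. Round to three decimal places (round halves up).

0.647

Row 0: (0,0)Q 0/1 · (0,1)P 1/3 · (0,2)P 2/3 · (0,3)P 2/2
Row 1: (1,1)Q 1/2 · (1,2)Q 1/3 · (1,3)P 2/4 · (1,4)P 1/2 · (1,5)Q 1/2
Row 2: (2,0)Q 1/1 · (2,3)Q 0/2 · (2,5)Q 1/1
Row 3: (3,0)Q 2/3 · (3,1)P 1/3 · (3,2)P 2/2 · (3,3)P 3/4 · (3,4)P 2/2
Row 4: (4,0)Q 2/2 · (4,1)Q 1/2 · (4,3)P 2/2 · (4,4)P 2/2
Sum over 21 agents: 0/1 + 1/3 + 2/3 + 2/2 + 1/2 + 1/3 + 2/4 + 1/2 + 1/2 + 1/1 + 0/2 + 1/1 + 2/3 + 1/3 + 2/2 + 3/4 + 2/2 + 2/2 + 1/2 + 2/2 + 2/2 = 163/12; mean = 163/12 ÷ 21 = 163/252 = 0.646825… → 0.647.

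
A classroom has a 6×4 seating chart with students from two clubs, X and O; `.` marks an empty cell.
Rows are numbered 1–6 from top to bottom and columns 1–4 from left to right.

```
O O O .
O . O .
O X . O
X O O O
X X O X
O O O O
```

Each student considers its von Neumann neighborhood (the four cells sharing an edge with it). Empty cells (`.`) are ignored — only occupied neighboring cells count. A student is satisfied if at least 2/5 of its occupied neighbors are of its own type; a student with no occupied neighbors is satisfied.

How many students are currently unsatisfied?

6

(1,1)O 2/2 ✓
(1,2)O 2/2 ✓
(1,3)O 2/2 ✓
(2,1)O 2/2 ✓
(2,3)O 1/1 ✓
(3,1)O 1/3 ✗
(3,2)X 0/2 ✗
(3,4)O 1/1 ✓
(4,1)X 1/3 ✗
(4,2)O 1/4 ✗
(4,3)O 3/3 ✓
(4,4)O 2/3 ✓
(5,1)X 2/3 ✓
(5,2)X 1/4 ✗
(5,3)O 2/4 ✓
(5,4)X 0/3 ✗
(6,1)O 1/2 ✓
(6,2)O 2/3 ✓
(6,3)O 3/3 ✓
(6,4)O 1/2 ✓
Unsatisfied: (3,1), (3,2), (4,1), (4,2), (5,2), (5,4) — 6 in total.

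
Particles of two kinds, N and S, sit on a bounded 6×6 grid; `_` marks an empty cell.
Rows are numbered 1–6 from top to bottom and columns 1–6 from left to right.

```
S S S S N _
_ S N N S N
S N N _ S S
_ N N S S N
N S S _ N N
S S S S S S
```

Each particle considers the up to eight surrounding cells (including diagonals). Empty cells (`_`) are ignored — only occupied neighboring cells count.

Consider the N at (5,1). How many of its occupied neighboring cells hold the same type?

1

Occupied neighbors of (5,1): (4,2)=N, (5,2)=S, (6,1)=S, (6,2)=S.
Same type (N): 1 of 4.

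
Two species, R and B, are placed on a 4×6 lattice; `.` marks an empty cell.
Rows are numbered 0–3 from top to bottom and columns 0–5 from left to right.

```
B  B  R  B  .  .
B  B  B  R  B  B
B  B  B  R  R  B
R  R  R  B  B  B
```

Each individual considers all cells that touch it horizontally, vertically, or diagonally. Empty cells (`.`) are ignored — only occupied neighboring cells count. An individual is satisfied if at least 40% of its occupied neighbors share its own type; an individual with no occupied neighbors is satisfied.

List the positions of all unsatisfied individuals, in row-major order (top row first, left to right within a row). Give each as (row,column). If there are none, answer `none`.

(0,0)B 3/3 ✓
(0,1)B 4/5 ✓
(0,2)R 1/5 ✗
(0,3)B 2/4 ✓
(1,0)B 5/5 ✓
(1,1)B 7/8 ✓
(1,2)B 5/8 ✓
(1,3)R 3/7 ✓
(1,4)B 3/6 ✓
(1,5)B 2/3 ✓
(2,0)B 3/5 ✓
(2,1)B 5/8 ✓
(2,2)B 4/8 ✓
(2,3)R 3/8 ✗
(2,4)R 2/8 ✗
(2,5)B 4/5 ✓
(3,0)R 1/3 ✗
(3,1)R 2/5 ✓
(3,2)R 2/5 ✓
(3,3)B 2/5 ✓
(3,4)B 3/5 ✓
(3,5)B 2/3 ✓

(0,2), (2,3), (2,4), (3,0)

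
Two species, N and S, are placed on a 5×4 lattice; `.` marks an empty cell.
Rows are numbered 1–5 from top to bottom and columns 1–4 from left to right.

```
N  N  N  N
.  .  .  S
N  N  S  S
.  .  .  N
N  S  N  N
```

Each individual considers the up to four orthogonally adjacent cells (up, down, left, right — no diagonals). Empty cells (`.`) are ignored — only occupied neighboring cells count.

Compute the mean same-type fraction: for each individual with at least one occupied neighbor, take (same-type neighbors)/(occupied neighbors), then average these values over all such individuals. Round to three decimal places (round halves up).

0.619

Row 1: (1,1)N 1/1 · (1,2)N 2/2 · (1,3)N 2/2 · (1,4)N 1/2
Row 2: (2,4)S 1/2
Row 3: (3,1)N 1/1 · (3,2)N 1/2 · (3,3)S 1/2 · (3,4)S 2/3
Row 4: (4,4)N 1/2
Row 5: (5,1)N 0/1 · (5,2)S 0/2 · (5,3)N 1/2 · (5,4)N 2/2
Sum over 14 individuals: 1/1 + 2/2 + 2/2 + 1/2 + 1/2 + 1/1 + 1/2 + 1/2 + 2/3 + 1/2 + 0/1 + 0/2 + 1/2 + 2/2 = 26/3; mean = 26/3 ÷ 14 = 13/21 = 0.619047… → 0.619.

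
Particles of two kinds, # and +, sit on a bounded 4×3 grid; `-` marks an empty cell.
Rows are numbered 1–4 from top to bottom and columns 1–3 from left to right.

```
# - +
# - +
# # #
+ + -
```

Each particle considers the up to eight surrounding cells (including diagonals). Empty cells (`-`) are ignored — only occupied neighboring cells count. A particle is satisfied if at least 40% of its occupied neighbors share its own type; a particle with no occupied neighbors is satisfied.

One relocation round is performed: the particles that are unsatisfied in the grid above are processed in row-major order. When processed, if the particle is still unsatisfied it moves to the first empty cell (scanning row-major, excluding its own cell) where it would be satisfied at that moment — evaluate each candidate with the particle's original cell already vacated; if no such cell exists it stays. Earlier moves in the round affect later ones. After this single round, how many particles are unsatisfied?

Initially unsatisfied (in order): (2,3), (3,3), (4,1), (4,2).
  (2,3): no empty cell satisfies it; stays.
  (3,3) → (1,2).
  (4,1) → (3,3).
  (4,2) → (4,3).
Resulting grid:
# # +
# - +
# # +
- - +
All satisfied now.

0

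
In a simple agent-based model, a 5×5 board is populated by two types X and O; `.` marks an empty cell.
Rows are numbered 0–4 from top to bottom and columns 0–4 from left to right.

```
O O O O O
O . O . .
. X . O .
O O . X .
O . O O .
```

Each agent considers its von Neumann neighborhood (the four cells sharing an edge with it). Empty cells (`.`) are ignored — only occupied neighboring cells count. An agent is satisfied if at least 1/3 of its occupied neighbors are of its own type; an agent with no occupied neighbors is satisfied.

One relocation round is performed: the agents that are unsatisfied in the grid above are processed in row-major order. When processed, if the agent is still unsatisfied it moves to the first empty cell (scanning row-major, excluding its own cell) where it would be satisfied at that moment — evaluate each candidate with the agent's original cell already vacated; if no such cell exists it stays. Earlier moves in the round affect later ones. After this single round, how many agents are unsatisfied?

Initially unsatisfied (in order): (2,1), (2,3), (3,3).
  (2,1) → (3,2).
  (2,3) → (1,1).
  (3,3): now satisfied by earlier moves; stays.
Resulting grid:
O O O O O
O O O . .
. . . . .
O O X X .
O . O O .
All satisfied now.

0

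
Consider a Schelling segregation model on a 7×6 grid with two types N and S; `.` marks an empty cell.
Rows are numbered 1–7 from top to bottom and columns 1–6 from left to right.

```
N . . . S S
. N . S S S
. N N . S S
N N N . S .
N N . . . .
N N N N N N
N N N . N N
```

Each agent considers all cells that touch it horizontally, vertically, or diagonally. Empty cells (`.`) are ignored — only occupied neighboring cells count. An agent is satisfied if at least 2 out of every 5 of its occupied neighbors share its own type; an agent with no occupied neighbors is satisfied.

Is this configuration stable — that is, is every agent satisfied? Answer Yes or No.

(1,1)N 1/1 satisfied
(1,5)S 4/4 satisfied
(1,6)S 3/3 satisfied
(2,2)N 3/3 satisfied
(2,4)S 3/4 satisfied
(2,5)S 6/6 satisfied
(2,6)S 5/5 satisfied
(3,2)N 5/5 satisfied
(3,3)N 4/5 satisfied
(3,5)S 5/5 satisfied
(3,6)S 4/4 satisfied
(4,1)N 4/4 satisfied
(4,2)N 6/6 satisfied
(4,3)N 4/4 satisfied
(4,5)S 2/2 satisfied
(5,1)N 5/5 satisfied
(5,2)N 7/7 satisfied
(6,1)N 5/5 satisfied
(6,2)N 7/7 satisfied
(6,3)N 5/5 satisfied
(6,4)N 4/4 satisfied
(6,5)N 4/4 satisfied
(6,6)N 3/3 satisfied
(7,1)N 3/3 satisfied
(7,2)N 5/5 satisfied
(7,3)N 4/4 satisfied
(7,5)N 4/4 satisfied
(7,6)N 3/3 satisfied
All meet the threshold, so the configuration is stable.

Yes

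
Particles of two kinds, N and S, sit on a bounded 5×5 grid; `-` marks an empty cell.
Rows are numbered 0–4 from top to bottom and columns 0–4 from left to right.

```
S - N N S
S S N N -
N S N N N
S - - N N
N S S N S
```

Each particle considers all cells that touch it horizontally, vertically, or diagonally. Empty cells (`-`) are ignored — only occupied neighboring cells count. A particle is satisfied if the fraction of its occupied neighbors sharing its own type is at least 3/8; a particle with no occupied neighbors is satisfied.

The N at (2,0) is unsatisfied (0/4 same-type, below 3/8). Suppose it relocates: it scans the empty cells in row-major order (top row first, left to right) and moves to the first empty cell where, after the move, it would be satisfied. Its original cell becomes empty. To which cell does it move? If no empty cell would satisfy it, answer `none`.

Vacating (2,0). Empty cells in order:
  (0,1): 2/5 same-type → satisfied — stop here.

(0,1)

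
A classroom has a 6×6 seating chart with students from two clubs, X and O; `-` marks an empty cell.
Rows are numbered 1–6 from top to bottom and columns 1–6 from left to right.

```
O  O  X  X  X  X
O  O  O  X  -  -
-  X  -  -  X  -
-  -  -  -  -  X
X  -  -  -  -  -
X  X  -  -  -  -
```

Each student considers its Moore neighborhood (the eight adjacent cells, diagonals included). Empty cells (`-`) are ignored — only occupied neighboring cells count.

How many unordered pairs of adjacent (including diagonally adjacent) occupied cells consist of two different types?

8

Scan each occupied cell's neighbors to the right and below (and the two forward diagonals) so each pair is counted once.
From row 1: 4 unlike of 16 pairs (running 4/16).
From row 2: 4 unlike of 7 pairs (running 8/23).
From row 3: 0 unlike of 1 pairs (running 8/24).
From row 5: 0 unlike of 2 pairs (running 8/26).
From row 6: 0 unlike of 1 pairs (running 8/27).
Total adjacent occupied pairs: 27; unlike-type pairs: 8.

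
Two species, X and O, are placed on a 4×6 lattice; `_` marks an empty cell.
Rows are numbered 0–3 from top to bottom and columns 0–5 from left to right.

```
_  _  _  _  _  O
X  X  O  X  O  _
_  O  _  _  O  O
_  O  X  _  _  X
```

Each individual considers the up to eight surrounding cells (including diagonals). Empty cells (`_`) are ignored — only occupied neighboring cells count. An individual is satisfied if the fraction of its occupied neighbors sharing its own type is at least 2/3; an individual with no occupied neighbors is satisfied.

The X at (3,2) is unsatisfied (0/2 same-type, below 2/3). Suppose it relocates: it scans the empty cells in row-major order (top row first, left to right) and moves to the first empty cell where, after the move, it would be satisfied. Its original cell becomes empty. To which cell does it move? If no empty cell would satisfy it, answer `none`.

(0,0)

Vacating (3,2). Empty cells in order:
  (0,0): 2/2 same-type → satisfied — stop here.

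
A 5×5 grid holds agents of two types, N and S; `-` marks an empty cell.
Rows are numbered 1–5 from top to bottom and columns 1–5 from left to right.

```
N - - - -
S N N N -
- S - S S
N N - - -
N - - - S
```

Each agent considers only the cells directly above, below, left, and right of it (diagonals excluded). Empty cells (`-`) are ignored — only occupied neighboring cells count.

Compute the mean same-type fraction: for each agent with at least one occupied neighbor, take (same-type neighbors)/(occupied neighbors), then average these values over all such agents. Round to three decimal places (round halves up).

Row 1: (1,1)N 0/1
Row 2: (2,1)S 0/2 · (2,2)N 1/3 · (2,3)N 2/2 · (2,4)N 1/2
Row 3: (3,2)S 0/2 · (3,4)S 1/2 · (3,5)S 1/1
Row 4: (4,1)N 2/2 · (4,2)N 1/2
Row 5: (5,1)N 1/1 · (5,5)S — no occupied neighbors
Sum over 11 agents: 0/1 + 0/2 + 1/3 + 2/2 + 1/2 + 0/2 + 1/2 + 1/1 + 2/2 + 1/2 + 1/1 = 35/6; mean = 35/6 ÷ 11 = 35/66 = 0.530303… → 0.530.

0.530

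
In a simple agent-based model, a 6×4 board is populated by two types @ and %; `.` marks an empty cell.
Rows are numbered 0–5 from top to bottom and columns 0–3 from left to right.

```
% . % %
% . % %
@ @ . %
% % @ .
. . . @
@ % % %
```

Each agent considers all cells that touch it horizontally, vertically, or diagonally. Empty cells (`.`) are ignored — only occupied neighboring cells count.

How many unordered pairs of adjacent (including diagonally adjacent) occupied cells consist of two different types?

12

Scan each occupied cell's neighbors to the right and below (and the two forward diagonals) so each pair is counted once.
From row 0: 0 unlike of 6 pairs (running 0/6).
From row 1: 3 unlike of 6 pairs (running 3/12).
From row 2: 5 unlike of 7 pairs (running 8/19).
From row 3: 1 unlike of 3 pairs (running 9/22).
From row 4: 2 unlike of 2 pairs (running 11/24).
From row 5: 1 unlike of 3 pairs (running 12/27).
Total adjacent occupied pairs: 27; unlike-type pairs: 12.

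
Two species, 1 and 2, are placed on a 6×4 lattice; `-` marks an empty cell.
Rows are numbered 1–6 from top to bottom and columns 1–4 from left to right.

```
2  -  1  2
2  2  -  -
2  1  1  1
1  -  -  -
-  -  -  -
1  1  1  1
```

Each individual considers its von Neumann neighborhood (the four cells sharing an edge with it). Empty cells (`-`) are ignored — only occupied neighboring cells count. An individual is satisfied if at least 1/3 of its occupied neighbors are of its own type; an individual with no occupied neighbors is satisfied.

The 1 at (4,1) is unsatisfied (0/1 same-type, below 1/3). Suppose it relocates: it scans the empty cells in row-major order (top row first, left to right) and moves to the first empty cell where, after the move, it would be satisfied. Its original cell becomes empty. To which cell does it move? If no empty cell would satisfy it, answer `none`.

(1,2)

Vacating (4,1). Empty cells in order:
  (1,2): 1/3 same-type → satisfied — stop here.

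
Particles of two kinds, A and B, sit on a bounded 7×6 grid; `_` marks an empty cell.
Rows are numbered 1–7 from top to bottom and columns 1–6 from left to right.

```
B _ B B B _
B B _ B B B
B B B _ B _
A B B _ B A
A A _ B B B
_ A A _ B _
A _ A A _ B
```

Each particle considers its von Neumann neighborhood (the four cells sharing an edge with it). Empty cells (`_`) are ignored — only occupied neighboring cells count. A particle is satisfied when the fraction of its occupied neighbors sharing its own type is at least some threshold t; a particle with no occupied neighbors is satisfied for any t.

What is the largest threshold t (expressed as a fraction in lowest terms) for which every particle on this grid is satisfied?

0/1

Row 1: (1,1)B 1/1 · (1,3)B 1/1 · (1,4)B 3/3 · (1,5)B 2/2
Row 2: (2,1)B 3/3 · (2,2)B 2/2 · (2,4)B 2/2 · (2,5)B 4/4 · (2,6)B 1/1
Row 3: (3,1)B 2/3 · (3,2)B 4/4 · (3,3)B 2/2 · (3,5)B 2/2
Row 4: (4,1)A 1/3 · (4,2)B 2/4 · (4,3)B 2/2 · (4,5)B 2/3 · (4,6)A 0/2
Row 5: (5,1)A 2/2 · (5,2)A 2/3 · (5,4)B 1/1 · (5,5)B 4/4 · (5,6)B 1/2
Row 6: (6,2)A 2/2 · (6,3)A 2/2 · (6,5)B 1/1
Row 7: (7,1)A — no occupied neighbors · (7,3)A 2/2 · (7,4)A 1/1 · (7,6)B — no occupied neighbors
The smallest same-type fraction is 0/2 at (4,6), which reduces to 0/1. Any threshold above that leaves this particle unsatisfied.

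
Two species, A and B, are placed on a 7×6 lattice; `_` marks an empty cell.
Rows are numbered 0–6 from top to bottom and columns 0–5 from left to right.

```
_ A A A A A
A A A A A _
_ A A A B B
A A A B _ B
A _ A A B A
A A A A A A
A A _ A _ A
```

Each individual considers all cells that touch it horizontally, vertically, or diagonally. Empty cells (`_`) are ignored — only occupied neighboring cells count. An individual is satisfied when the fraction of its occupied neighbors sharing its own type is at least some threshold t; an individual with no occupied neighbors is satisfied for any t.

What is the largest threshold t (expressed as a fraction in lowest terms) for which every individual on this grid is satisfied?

Row 0: (0,1)A 4/4 · (0,2)A 5/5 · (0,3)A 5/5 · (0,4)A 4/4 · (0,5)A 2/2
Row 1: (1,0)A 3/3 · (1,1)A 6/6 · (1,2)A 8/8 · (1,3)A 7/8 · (1,4)A 5/7
Row 2: (2,1)A 7/7 · (2,2)A 7/8 · (2,3)A 5/7 · (2,4)B 3/6 · (2,5)B 2/3
Row 3: (3,0)A 3/3 · (3,1)A 6/6 · (3,2)A 6/7 · (3,3)B 2/7 · (3,5)B 3/4
Row 4: (4,0)A 4/4 · (4,2)A 6/7 · (4,3)A 5/7 · (4,4)B 2/7 · (4,5)A 2/4
Row 5: (5,0)A 4/4 · (5,1)A 6/6 · (5,2)A 6/6 · (5,3)A 5/6 · (5,4)A 6/7 · (5,5)A 3/4
Row 6: (6,0)A 3/3 · (6,1)A 4/4 · (6,3)A 3/3 · (6,5)A 2/2
The smallest same-type fraction is 2/7 at (3,3), which reduces to 2/7. Any threshold above that leaves this individual unsatisfied.

2/7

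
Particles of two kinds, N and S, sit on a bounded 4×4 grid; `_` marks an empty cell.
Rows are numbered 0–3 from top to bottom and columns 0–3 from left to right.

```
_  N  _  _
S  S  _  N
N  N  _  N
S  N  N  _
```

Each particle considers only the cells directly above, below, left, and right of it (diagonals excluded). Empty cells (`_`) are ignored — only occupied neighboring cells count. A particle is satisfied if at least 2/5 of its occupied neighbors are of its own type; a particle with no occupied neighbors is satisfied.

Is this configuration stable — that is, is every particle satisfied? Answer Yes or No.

Row 0: (0,1)N 0/1 ✗
Row 1: (1,0)S 1/2 ✓ · (1,1)S 1/3 ✗ · (1,3)N 1/1 ✓
Row 2: (2,0)N 1/3 ✗ · (2,1)N 2/3 ✓ · (2,3)N 1/1 ✓
Row 3: (3,0)S 0/2 ✗ · (3,1)N 2/3 ✓ · (3,2)N 1/1 ✓
For instance (0,1) has only 0/1 same-type neighbors, below 2/5.

No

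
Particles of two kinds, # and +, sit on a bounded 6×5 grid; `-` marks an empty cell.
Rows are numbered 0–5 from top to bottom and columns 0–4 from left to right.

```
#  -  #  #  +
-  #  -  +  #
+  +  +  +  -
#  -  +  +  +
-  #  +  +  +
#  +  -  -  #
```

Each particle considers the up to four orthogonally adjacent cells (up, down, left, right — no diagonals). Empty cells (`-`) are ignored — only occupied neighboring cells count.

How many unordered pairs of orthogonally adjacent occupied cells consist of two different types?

10

Scan each occupied cell's neighbors to the right and below so each pair is counted once.
From row 0: 3 unlike of 4 pairs (running 3/4).
From row 1: 2 unlike of 3 pairs (running 5/7).
From row 2: 1 unlike of 6 pairs (running 6/13).
From row 3: 0 unlike of 5 pairs (running 6/18).
From row 4: 3 unlike of 5 pairs (running 9/23).
From row 5: 1 unlike of 1 pairs (running 10/24).
Total adjacent occupied pairs: 24; unlike-type pairs: 10.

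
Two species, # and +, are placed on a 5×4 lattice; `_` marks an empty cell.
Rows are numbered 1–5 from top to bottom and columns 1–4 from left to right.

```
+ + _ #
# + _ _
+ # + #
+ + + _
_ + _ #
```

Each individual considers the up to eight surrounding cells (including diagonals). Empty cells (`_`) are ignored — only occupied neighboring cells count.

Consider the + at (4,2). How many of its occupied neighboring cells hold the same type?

5

Occupied neighbors of (4,2): (3,1)=+, (3,2)=#, (3,3)=+, (4,1)=+, (4,3)=+, (5,2)=+.
Same type (+): 5 of 6.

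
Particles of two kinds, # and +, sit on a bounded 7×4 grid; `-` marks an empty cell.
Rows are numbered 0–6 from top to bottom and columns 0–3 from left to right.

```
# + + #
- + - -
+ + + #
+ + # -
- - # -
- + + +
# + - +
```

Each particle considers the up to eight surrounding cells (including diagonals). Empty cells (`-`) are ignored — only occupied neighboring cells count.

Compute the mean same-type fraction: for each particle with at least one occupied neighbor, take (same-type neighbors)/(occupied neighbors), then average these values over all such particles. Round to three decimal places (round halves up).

0.579

Row 0: (0,0)# 0/2 · (0,1)+ 2/3 · (0,2)+ 2/3 · (0,3)# 0/1
Row 1: (1,1)+ 5/6
Row 2: (2,0)+ 4/4 · (2,1)+ 5/6 · (2,2)+ 3/5 · (2,3)# 1/2
Row 3: (3,0)+ 3/3 · (3,1)+ 4/6 · (3,2)# 2/5
Row 4: (4,2)# 1/5
Row 5: (5,1)+ 2/4 · (5,2)+ 4/5 · (5,3)+ 2/3
Row 6: (6,0)# 0/2 · (6,1)+ 2/3 · (6,3)+ 2/2
Sum over 19 particles: 0/2 + 2/3 + 2/3 + 0/1 + 5/6 + 4/4 + 5/6 + 3/5 + 1/2 + 3/3 + 4/6 + 2/5 + 1/5 + 2/4 + 4/5 + 2/3 + 0/2 + 2/3 + 2/2 = 11; mean = 11 ÷ 19 = 11/19 = 0.578947… → 0.579.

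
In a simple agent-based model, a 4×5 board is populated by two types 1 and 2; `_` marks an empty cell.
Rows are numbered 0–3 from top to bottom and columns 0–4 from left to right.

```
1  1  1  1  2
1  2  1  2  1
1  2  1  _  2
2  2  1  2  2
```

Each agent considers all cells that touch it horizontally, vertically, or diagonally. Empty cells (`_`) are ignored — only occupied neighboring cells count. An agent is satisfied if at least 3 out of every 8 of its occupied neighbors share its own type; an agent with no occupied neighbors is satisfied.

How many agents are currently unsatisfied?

Row 0: (0,0)1 2/3 ok · (0,1)1 4/5 ok · (0,2)1 3/5 ok · (0,3)1 3/5 ok · (0,4)2 1/3 unhappy
Row 1: (1,0)1 3/5 ok · (1,1)2 1/8 unhappy · (1,2)1 4/7 ok · (1,3)2 2/7 unhappy · (1,4)1 1/4 unhappy
Row 2: (2,0)1 1/5 unhappy · (2,1)2 3/8 ok · (2,2)1 2/7 unhappy · (2,4)2 3/4 ok
Row 3: (3,0)2 2/3 ok · (3,1)2 2/5 ok · (3,2)1 1/4 unhappy · (3,3)2 2/4 ok · (3,4)2 2/2 ok
Unsatisfied: (0,4), (1,1), (1,3), (1,4), (2,0), (2,2), (3,2) — 7 in total.

7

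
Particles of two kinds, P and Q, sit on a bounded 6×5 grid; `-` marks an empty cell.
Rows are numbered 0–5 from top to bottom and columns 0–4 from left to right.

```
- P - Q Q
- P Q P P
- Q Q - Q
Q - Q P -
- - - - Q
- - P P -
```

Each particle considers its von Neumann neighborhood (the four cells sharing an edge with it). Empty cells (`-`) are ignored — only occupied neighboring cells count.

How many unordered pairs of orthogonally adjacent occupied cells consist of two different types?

7

Scan each occupied cell's neighbors to the right and below so each pair is counted once.
Row 0: P(0,1)–P(1,1)= Q(0,3)–Q(0,4)= Q(0,3)–P(1,3)≠ Q(0,4)–P(1,4)≠  → 2/4 unlike.
Row 1: P(1,1)–Q(1,2)≠ P(1,1)–Q(2,1)≠ Q(1,2)–P(1,3)≠ Q(1,2)–Q(2,2)= P(1,3)–P(1,4)= P(1,4)–Q(2,4)≠  → 4/6 unlike.
Row 2: Q(2,1)–Q(2,2)= Q(2,2)–Q(3,2)=  → 0/2 unlike.
Row 3: Q(3,2)–P(3,3)≠  → 1/1 unlike.
Row 5: P(5,2)–P(5,3)=  → 0/1 unlike.
Total adjacent occupied pairs: 14; unlike-type pairs: 7.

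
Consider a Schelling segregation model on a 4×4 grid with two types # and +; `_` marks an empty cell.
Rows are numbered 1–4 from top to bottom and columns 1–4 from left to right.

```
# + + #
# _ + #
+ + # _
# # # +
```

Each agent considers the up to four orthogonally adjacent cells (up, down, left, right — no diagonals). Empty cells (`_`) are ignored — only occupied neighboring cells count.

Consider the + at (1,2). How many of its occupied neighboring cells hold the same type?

1

Occupied neighbors of (1,2): (1,1)=#, (1,3)=+.
Same type (+): 1 of 2.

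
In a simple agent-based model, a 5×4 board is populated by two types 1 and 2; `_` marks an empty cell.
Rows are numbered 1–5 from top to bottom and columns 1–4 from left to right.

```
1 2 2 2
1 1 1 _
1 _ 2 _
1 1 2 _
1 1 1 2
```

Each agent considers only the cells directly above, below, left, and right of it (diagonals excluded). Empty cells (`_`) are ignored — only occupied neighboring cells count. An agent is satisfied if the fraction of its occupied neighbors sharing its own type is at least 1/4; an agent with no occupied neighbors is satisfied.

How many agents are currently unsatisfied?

Row 1: (1,1)1 1/2 ✓ · (1,2)2 1/3 ✓ · (1,3)2 2/3 ✓ · (1,4)2 1/1 ✓
Row 2: (2,1)1 3/3 ✓ · (2,2)1 2/3 ✓ · (2,3)1 1/3 ✓
Row 3: (3,1)1 2/2 ✓ · (3,3)2 1/2 ✓
Row 4: (4,1)1 3/3 ✓ · (4,2)1 2/3 ✓ · (4,3)2 1/3 ✓
Row 5: (5,1)1 2/2 ✓ · (5,2)1 3/3 ✓ · (5,3)1 1/3 ✓ · (5,4)2 0/1 ✗
Unsatisfied: (5,4) — 1 in total.

1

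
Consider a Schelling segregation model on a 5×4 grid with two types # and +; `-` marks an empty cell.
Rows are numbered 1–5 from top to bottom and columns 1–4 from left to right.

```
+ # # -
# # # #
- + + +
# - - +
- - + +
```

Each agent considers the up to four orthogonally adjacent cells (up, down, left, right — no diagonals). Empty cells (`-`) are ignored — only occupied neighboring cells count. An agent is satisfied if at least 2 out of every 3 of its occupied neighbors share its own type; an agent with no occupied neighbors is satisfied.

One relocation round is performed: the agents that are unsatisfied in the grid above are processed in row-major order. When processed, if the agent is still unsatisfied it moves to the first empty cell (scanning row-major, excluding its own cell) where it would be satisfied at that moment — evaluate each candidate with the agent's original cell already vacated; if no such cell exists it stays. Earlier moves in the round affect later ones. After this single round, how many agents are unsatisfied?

Initially unsatisfied (in order): (1,1), (2,1), (2,4), (3,2).
  (1,1) → (4,3).
  (2,1): now satisfied by earlier moves; stays.
  (2,4) → (1,1).
  (3,2) → (5,2).
Resulting grid:
# # # -
# # # -
- - + +
# - + +
- + + +
All satisfied now.

0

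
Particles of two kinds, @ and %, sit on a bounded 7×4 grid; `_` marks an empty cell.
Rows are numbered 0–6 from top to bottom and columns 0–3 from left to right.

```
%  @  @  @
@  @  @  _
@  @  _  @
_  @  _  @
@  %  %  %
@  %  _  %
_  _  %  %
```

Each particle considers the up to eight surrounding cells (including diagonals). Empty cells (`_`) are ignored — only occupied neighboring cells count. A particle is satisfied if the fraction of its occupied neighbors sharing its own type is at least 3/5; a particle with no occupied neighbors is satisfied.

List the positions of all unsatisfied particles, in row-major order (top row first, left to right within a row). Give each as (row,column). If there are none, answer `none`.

(0,0), (3,3), (4,0), (4,1), (5,0)

Row 0: (0,0)% 0/3 unhappy · (0,1)@ 4/5 ok · (0,2)@ 4/4 ok · (0,3)@ 2/2 ok
Row 1: (1,0)@ 4/5 ok · (1,1)@ 6/7 ok · (1,2)@ 6/6 ok
Row 2: (2,0)@ 4/4 ok · (2,1)@ 5/5 ok · (2,3)@ 2/2 ok
Row 3: (3,1)@ 3/5 ok · (3,3)@ 1/3 unhappy
Row 4: (4,0)@ 2/4 unhappy · (4,1)% 2/5 unhappy · (4,2)% 4/6 ok · (4,3)% 2/3 ok
Row 5: (5,0)@ 1/3 unhappy · (5,1)% 3/5 ok · (5,3)% 4/4 ok
Row 6: (6,2)% 3/3 ok · (6,3)% 2/2 ok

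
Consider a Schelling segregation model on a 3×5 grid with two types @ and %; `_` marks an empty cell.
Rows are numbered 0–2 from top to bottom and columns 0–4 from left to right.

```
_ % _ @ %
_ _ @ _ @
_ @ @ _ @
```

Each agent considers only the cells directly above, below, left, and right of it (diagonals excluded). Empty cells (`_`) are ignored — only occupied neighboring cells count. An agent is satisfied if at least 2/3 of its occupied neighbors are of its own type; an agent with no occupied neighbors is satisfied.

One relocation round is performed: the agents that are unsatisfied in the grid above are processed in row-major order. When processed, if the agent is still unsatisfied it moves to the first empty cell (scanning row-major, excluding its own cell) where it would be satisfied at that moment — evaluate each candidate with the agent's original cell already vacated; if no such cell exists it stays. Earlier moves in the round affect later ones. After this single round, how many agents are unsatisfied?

0

Initially unsatisfied (in order): (0,3), (0,4), (1,4).
  (0,3) → (1,0).
  (0,4) → (0,3).
  (1,4): now satisfied by earlier moves; stays.
Resulting grid:
_ % _ % _
@ _ @ _ @
_ @ @ _ @
All satisfied now.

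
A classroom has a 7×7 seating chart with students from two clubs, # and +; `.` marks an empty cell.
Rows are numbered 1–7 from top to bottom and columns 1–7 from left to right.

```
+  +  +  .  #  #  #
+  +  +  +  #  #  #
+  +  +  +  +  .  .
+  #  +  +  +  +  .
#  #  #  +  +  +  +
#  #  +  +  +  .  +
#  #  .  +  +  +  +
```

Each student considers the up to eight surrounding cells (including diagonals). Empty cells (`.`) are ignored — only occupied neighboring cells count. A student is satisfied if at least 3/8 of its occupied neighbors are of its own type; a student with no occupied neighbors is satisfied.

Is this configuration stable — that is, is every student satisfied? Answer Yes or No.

Row 1: (1,1)+ 3/3 satisfied · (1,2)+ 5/5 satisfied · (1,3)+ 4/4 satisfied · (1,5)# 3/4 satisfied · (1,6)# 5/5 satisfied · (1,7)# 3/3 satisfied
Row 2: (2,1)+ 5/5 satisfied · (2,2)+ 8/8 satisfied · (2,3)+ 7/7 satisfied · (2,4)+ 5/7 satisfied · (2,5)# 3/6 satisfied · (2,6)# 5/6 satisfied · (2,7)# 3/3 satisfied
Row 3: (3,1)+ 4/5 satisfied · (3,2)+ 7/8 satisfied · (3,3)+ 7/8 satisfied · (3,4)+ 7/8 satisfied · (3,5)+ 5/7 satisfied
Row 4: (4,1)+ 2/5 satisfied · (4,2)# 3/8 satisfied · (4,3)+ 5/8 satisfied · (4,4)+ 7/8 satisfied · (4,5)+ 7/7 satisfied · (4,6)+ 5/5 satisfied
Row 5: (5,1)# 4/5 satisfied · (5,2)# 5/8 satisfied · (5,3)# 3/8 satisfied · (5,4)+ 7/8 satisfied · (5,5)+ 7/7 satisfied · (5,6)+ 6/6 satisfied · (5,7)+ 3/3 satisfied
Row 6: (6,1)# 5/5 satisfied · (6,2)# 6/7 satisfied · (6,3)+ 3/7 satisfied · (6,4)+ 6/7 satisfied · (6,5)+ 7/7 satisfied · (6,7)+ 4/4 satisfied
Row 7: (7,1)# 3/3 satisfied · (7,2)# 3/4 satisfied · (7,4)+ 4/4 satisfied · (7,5)+ 4/4 satisfied · (7,6)+ 4/4 satisfied · (7,7)+ 2/2 satisfied
All meet the threshold, so the configuration is stable.

Yes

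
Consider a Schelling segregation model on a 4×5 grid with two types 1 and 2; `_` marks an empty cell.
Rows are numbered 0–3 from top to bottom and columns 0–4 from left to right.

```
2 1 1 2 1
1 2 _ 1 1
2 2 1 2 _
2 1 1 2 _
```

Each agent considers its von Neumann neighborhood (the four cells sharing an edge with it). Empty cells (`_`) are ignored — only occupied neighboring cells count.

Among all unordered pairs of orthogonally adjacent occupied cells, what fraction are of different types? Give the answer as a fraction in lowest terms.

Scan each occupied cell's neighbors to the right and below so each pair is counted once.
From row 0: 6 unlike of 8 pairs (running 6/8).
From row 1: 3 unlike of 5 pairs (running 9/13).
From row 2: 3 unlike of 7 pairs (running 12/20).
From row 3: 2 unlike of 3 pairs (running 14/23).
Total adjacent occupied pairs: 23; unlike-type pairs: 14.
14/23 is already in lowest terms.

14/23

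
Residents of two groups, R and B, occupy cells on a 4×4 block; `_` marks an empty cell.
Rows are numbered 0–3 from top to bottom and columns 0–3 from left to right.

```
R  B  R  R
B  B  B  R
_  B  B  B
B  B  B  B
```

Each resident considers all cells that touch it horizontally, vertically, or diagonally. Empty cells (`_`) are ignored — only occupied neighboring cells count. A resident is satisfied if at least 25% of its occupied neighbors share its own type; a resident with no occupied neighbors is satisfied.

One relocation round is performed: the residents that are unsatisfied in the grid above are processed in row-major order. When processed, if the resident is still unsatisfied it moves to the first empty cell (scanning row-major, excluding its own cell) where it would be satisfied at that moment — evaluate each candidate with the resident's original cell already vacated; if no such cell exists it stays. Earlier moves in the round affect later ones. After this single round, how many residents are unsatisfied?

Initially unsatisfied (in order): (0,0).
  (0,0): no empty cell satisfies it; stays.
Resulting grid:
R B R R
B B B R
_ B B B
B B B B
Unsatisfied now: (0,0).

1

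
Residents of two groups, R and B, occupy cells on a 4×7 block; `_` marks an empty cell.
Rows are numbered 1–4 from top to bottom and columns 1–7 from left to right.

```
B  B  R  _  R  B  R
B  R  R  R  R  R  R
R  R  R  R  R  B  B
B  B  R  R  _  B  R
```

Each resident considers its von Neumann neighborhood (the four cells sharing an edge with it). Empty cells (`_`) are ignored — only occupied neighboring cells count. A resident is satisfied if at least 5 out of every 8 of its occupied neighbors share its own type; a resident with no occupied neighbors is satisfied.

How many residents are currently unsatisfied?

Row 1: (1,1)B 2/2 ok · (1,2)B 1/3 unhappy · (1,3)R 1/2 unhappy · (1,5)R 1/2 unhappy · (1,6)B 0/3 unhappy · (1,7)R 1/2 unhappy
Row 2: (2,1)B 1/3 unhappy · (2,2)R 2/4 unhappy · (2,3)R 4/4 ok · (2,4)R 3/3 ok · (2,5)R 4/4 ok · (2,6)R 2/4 unhappy · (2,7)R 2/3 ok
Row 3: (3,1)R 1/3 unhappy · (3,2)R 3/4 ok · (3,3)R 4/4 ok · (3,4)R 4/4 ok · (3,5)R 2/3 ok · (3,6)B 2/4 unhappy · (3,7)B 1/3 unhappy
Row 4: (4,1)B 1/2 unhappy · (4,2)B 1/3 unhappy · (4,3)R 2/3 ok · (4,4)R 2/2 ok · (4,6)B 1/2 unhappy · (4,7)R 0/2 unhappy
Unsatisfied: (1,2), (1,3), (1,5), (1,6), (1,7), (2,1), (2,2), (2,6), (3,1), (3,6), (3,7), (4,1), (4,2), (4,6), (4,7) — 15 in total.

15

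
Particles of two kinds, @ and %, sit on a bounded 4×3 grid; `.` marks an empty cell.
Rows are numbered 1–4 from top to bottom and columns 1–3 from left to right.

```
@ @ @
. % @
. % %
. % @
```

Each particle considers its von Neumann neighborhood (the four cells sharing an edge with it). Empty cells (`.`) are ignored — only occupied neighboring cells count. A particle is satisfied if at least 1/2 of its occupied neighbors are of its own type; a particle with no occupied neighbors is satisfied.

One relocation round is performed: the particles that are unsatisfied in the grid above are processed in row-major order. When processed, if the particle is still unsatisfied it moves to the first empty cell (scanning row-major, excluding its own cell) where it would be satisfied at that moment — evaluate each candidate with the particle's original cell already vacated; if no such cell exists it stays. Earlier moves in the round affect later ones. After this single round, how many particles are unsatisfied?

Initially unsatisfied (in order): (2,2), (2,3), (3,3), (4,3).
  (2,2) → (3,1).
  (2,3): now satisfied by earlier moves; stays.
  (3,3) → (2,1).
  (4,3) → (2,2).
Resulting grid:
@ @ @
% @ @
% % .
. % .
Unsatisfied now: (2,1).

1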